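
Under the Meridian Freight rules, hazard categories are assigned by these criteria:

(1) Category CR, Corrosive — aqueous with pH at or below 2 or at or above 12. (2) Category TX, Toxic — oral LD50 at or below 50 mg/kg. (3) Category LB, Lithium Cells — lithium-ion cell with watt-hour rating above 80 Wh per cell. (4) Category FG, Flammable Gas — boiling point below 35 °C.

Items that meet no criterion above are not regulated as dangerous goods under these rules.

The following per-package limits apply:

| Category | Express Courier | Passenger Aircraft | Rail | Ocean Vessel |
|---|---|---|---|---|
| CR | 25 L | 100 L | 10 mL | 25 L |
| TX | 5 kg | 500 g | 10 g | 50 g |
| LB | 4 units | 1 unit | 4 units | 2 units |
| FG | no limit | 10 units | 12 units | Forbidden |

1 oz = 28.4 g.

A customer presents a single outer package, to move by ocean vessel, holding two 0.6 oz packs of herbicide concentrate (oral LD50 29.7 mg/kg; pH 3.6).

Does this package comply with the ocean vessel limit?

With oral LD50 29.7 mg/kg (≤ 50 mg/kg), the herbicide concentrate falls in Category TX.
Category TX quantity: two 0.6 oz packs = 34.08 g.
That is within the Category TX ocean vessel limit of 50 g.

Yes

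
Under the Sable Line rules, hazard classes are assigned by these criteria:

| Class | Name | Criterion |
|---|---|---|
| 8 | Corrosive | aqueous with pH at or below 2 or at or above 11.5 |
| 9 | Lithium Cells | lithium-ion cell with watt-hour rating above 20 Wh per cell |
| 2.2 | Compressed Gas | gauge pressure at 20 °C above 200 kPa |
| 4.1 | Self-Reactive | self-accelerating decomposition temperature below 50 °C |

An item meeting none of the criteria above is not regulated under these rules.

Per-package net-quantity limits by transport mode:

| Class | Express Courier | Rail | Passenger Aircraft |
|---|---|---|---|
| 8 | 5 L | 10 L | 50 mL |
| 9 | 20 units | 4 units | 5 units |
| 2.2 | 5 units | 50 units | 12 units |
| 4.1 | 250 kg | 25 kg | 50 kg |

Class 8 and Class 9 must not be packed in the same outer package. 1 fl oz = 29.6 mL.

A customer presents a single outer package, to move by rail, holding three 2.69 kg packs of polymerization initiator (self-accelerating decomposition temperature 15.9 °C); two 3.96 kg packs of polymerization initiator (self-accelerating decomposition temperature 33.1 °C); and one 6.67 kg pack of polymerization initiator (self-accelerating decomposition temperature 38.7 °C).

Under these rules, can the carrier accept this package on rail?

Polymerization initiator: self-accelerating decomposition temperature 15.9 °C < 50 °C → Class 4.1 (Self-Reactive).
Self-accelerating decomposition temperature 33.1 °C meets the Class 4.1 criterion (Self-Reactive), so the polymerization initiator is Class 4.1.
With self-accelerating decomposition temperature 38.7 °C (< 50 °C), the polymerization initiator falls in Class 4.1.
Total Class 4.1: (three 2.69 kg packs = 8.07 kg) + (two 3.96 kg packs = 7.92 kg) + 6.67 kg = 22.66 kg.
22.66 kg is within the rail limit of 25 kg for Class 4.1.

Yes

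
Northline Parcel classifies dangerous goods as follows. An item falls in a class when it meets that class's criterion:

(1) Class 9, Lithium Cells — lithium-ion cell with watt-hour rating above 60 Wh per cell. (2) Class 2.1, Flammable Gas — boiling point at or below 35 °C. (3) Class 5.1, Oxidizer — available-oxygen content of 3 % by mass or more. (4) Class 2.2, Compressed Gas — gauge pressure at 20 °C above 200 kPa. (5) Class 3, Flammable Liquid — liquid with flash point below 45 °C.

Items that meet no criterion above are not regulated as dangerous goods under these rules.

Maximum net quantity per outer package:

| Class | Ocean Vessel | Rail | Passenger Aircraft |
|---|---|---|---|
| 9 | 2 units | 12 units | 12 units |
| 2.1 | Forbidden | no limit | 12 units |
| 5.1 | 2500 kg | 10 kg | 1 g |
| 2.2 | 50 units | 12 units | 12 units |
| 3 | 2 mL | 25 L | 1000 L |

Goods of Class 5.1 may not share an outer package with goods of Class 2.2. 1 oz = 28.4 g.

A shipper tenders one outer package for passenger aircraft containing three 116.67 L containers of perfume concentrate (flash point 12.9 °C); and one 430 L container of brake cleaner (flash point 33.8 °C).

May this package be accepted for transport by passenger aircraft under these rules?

Flash point 12.9 °C meets the Class 3 criterion (Flammable Liquid), so the perfume concentrate is Class 3.
Brake cleaner: flash point 33.8 °C < 45 °C → Class 3 (Flammable Liquid).
Total Class 3: (three 116.67 L containers = 350.01 L) + 430 L = 780.01 L.
That is within the Class 3 passenger aircraft limit of 1000 L.

Yes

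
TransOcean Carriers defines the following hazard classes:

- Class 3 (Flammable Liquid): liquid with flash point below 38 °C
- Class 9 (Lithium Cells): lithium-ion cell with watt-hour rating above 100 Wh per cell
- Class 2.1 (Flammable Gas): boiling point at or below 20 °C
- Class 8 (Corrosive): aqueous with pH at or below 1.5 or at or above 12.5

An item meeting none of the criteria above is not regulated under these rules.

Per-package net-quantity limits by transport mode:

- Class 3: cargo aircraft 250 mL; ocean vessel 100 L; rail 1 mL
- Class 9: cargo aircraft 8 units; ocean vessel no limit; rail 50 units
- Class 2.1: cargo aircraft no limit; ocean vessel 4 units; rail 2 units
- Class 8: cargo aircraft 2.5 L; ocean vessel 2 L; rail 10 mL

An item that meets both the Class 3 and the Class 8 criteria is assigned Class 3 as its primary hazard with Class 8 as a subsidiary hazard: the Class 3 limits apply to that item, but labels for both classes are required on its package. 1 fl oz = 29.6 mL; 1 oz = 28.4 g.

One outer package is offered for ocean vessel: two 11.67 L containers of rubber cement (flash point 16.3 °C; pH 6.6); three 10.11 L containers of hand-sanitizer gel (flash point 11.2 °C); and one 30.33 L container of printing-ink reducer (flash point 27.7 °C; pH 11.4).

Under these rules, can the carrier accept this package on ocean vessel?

The rubber cement has flash point 16.3 °C, which is < 38 °C, so it is Class 3 (Flammable Liquid).
Hand-sanitizer gel: flash point 11.2 °C < 38 °C → Class 3 (Flammable Liquid).
The printing-ink reducer has flash point 27.7 °C, which is < 38 °C, so it is Class 3 (Flammable Liquid).
Class 3 net quantity: (two 11.67 L containers = 23.34 L) + (three 10.11 L containers = 30.33 L) + 30.33 L = 84 L.
84 L ≤ 100 L (ocean vessel limit, Class 3) — within limit.

Yes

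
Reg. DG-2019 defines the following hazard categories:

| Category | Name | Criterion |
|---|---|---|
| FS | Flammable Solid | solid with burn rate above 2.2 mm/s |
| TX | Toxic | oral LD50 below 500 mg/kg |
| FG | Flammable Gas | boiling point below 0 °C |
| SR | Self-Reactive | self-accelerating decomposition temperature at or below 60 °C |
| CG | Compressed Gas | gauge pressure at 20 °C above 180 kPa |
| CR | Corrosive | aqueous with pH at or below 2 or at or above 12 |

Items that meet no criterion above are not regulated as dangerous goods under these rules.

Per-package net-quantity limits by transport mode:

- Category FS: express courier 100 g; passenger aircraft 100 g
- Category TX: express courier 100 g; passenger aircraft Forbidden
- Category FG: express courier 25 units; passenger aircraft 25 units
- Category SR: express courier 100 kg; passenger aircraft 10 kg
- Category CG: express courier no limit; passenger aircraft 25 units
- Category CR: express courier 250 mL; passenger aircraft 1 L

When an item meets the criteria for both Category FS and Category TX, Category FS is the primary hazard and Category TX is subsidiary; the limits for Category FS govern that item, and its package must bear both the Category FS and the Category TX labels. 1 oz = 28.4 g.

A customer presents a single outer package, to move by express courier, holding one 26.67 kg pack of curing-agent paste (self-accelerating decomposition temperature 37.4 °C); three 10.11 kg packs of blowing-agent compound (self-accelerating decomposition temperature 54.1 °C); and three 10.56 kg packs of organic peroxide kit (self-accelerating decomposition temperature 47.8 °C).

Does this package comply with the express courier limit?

Yes

The curing-agent paste has self-accelerating decomposition temperature 37.4 °C, which is ≤ 60 °C, so it is Category SR (Self-Reactive).
Blowing-agent compound: self-accelerating decomposition temperature 54.1 °C ≤ 60 °C → Category SR (Self-Reactive).
Organic peroxide kit: self-accelerating decomposition temperature 47.8 °C ≤ 60 °C → Category SR (Self-Reactive).
Category SR net quantity: 26.67 kg + (three 10.11 kg packs = 30.33 kg) + (three 10.56 kg packs = 31.68 kg) = 88.68 kg.
88.68 kg is within the express courier limit of 100 kg for Category SR.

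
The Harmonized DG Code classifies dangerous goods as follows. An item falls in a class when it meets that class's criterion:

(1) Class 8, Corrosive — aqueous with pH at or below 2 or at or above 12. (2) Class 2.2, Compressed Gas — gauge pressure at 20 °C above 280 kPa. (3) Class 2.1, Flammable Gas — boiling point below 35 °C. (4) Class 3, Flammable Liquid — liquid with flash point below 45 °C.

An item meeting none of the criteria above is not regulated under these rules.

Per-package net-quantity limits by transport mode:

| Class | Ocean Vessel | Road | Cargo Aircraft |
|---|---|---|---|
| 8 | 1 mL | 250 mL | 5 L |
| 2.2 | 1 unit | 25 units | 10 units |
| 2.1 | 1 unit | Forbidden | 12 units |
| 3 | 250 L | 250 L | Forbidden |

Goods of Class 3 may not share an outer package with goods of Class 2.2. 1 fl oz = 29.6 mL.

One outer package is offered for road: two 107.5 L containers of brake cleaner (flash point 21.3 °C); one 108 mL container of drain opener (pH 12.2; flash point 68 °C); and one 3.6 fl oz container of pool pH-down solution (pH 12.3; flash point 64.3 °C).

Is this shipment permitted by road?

Yes

Flash point 21.3 °C meets the Class 3 criterion (Flammable Liquid), so the brake cleaner is Class 3.
The drain opener has pH 12.2, which is ≥ 12, so it is Class 8 (Corrosive).
The pool pH-down solution has pH 12.3, which is ≥ 12, so it is Class 8 (Corrosive).
Total Class 8: 108 mL + (one 3.6 fl oz container = 106.56 mL) = 214.56 mL.
That is within the Class 8 road limit of 250 mL.
Class 3 quantity: two 107.5 L containers = 215 L.
That is within the Class 3 road limit of 250 L.
The segregation rule (Class 3 with Class 2.2) does not apply to Class 8 with Class 3.
Every hazard class is within its road limit and no segregation rule is violated.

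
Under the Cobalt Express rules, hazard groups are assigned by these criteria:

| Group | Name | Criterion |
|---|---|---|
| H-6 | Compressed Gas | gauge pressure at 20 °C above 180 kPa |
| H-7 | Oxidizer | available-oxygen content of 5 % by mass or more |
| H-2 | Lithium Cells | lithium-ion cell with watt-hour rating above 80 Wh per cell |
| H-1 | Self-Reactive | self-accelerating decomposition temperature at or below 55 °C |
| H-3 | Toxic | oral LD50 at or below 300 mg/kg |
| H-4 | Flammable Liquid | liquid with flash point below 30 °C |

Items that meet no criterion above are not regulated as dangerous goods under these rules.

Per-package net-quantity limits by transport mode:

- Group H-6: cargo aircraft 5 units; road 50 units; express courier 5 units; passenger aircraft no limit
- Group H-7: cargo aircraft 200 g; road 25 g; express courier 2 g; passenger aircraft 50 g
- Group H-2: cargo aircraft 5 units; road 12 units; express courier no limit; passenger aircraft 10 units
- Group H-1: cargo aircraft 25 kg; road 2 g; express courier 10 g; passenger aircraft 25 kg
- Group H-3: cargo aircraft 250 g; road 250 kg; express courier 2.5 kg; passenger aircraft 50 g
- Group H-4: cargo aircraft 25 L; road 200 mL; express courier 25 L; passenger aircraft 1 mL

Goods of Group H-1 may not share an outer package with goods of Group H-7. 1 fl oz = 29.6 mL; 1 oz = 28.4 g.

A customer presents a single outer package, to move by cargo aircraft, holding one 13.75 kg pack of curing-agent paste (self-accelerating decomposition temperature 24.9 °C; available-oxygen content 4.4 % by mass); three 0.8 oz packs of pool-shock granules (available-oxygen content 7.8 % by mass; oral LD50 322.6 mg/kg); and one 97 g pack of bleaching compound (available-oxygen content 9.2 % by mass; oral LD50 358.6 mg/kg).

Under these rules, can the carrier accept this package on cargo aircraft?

No

With self-accelerating decomposition temperature 24.9 °C (≤ 55 °C), the curing-agent paste falls in Group H-1.
Pool-shock granules: available-oxygen content 7.8 % by mass ≥ 5 % by mass → Group H-7 (Oxidizer).
The bleaching compound has available-oxygen content 9.2 % by mass, which is ≥ 5 % by mass, so it is Group H-7 (Oxidizer).
Group H-1 quantity: 13.75 kg.
13.75 kg is within the cargo aircraft limit of 25 kg for Group H-1.
Total Group H-7: (three 0.8 oz packs = 68.16 g) + 97 g = 165.16 g.
165.16 g ≤ 200 g (cargo aircraft limit, Group H-7) — within limit.
Group H-1 and Group H-7 may not share an outer package.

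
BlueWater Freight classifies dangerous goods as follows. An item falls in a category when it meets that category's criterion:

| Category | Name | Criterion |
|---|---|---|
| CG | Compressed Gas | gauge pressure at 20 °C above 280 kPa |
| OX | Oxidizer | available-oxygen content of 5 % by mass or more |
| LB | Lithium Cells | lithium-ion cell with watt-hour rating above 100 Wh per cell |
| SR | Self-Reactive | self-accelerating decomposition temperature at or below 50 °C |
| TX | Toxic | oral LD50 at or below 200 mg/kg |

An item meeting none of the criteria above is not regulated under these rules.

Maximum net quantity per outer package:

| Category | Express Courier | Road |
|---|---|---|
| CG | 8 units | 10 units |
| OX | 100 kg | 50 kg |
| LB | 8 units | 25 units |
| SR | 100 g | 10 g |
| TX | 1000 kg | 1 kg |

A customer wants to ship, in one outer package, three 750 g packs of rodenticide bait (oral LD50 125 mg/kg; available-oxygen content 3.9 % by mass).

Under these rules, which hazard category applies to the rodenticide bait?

Category TX

With oral LD50 125 mg/kg (≤ 200 mg/kg), the rodenticide bait falls in Category TX.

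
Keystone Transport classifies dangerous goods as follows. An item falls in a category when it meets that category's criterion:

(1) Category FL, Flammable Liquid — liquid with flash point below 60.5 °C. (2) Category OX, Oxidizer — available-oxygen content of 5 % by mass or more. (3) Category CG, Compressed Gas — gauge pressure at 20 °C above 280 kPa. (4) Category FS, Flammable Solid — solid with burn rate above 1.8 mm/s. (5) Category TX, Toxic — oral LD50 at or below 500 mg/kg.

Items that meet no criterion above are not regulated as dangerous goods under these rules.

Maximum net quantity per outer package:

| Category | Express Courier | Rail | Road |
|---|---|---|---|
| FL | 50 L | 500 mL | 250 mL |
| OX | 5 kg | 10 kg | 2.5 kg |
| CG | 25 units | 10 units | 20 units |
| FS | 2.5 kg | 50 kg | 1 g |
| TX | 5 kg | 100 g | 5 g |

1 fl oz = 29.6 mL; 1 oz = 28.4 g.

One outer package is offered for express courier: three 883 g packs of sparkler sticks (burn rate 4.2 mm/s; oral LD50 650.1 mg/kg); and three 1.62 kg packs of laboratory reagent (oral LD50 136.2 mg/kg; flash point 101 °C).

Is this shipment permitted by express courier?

Sparkler sticks: burn rate 4.2 mm/s > 1.8 mm/s → Category FS (Flammable Solid).
Oral LD50 136.2 mg/kg meets the Category TX criterion (Toxic), so the laboratory reagent is Category TX.
Category FS quantity: three 883 g packs = 2.649 kg.
2.649 kg exceeds the express courier limit of 2.5 kg for Category FS.
Category TX quantity: three 1.62 kg packs = 4.86 kg.
4.86 kg ≤ 5 kg (express courier limit, Category TX) — within limit.

No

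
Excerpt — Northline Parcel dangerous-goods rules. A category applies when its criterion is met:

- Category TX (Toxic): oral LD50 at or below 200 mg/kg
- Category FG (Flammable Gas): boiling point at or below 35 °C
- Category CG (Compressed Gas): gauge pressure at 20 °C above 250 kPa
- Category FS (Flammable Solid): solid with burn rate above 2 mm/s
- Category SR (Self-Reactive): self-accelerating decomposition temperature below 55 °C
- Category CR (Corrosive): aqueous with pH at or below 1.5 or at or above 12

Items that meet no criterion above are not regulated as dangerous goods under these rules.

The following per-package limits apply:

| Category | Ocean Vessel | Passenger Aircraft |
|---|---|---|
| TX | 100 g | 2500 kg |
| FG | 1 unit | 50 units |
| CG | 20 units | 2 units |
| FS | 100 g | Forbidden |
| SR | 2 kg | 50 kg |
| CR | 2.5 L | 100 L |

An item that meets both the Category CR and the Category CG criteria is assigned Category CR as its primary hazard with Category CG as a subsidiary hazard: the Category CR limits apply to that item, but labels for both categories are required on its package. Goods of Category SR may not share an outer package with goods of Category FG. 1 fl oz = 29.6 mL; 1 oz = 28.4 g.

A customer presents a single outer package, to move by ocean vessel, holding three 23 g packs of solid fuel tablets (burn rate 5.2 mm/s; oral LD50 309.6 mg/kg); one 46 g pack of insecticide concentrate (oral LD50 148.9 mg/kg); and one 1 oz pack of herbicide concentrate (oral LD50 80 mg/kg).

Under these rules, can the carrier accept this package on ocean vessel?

Yes

The solid fuel tablets have burn rate 5.2 mm/s, which is > 2 mm/s, so they are Category FS (Flammable Solid).
The insecticide concentrate has oral LD50 148.9 mg/kg, which is ≤ 200 mg/kg, so it is Category TX (Toxic).
Oral LD50 80 mg/kg meets the Category TX criterion (Toxic), so the herbicide concentrate is Category TX.
Category FS quantity: three 23 g packs = 69 g.
That is within the Category FS ocean vessel limit of 100 g.
Category TX net quantity: 46 g + (one 1 oz pack = 28.4 g) = 74.4 g.
74.4 g ≤ 100 g (ocean vessel limit, Category TX) — within limit.
The segregation rule (Category SR with Category FG) does not apply to Category FS with Category TX.
Every hazard category is within its ocean vessel limit and no segregation rule is violated.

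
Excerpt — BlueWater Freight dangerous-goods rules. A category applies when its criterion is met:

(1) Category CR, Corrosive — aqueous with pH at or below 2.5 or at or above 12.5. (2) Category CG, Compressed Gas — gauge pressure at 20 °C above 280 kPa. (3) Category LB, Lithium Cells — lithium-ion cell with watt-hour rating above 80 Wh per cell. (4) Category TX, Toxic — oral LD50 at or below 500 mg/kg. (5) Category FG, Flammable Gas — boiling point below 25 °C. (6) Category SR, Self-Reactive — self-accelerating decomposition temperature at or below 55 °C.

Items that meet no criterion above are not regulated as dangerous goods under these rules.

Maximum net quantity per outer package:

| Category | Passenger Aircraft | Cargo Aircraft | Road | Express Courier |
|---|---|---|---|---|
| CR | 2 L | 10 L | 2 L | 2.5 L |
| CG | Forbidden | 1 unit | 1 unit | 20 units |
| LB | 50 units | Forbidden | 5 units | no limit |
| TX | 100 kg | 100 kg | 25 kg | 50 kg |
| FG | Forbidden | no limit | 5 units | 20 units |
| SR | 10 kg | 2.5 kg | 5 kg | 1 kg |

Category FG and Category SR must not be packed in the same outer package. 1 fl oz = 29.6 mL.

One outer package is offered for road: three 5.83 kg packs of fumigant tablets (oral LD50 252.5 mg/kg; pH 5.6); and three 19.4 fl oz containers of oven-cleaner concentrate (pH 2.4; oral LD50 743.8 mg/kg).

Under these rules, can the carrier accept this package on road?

Fumigant tablets: oral LD50 252.5 mg/kg ≤ 500 mg/kg → Category TX (Toxic).
The oven-cleaner concentrate has pH 2.4, which is ≤ 2.5, so it is Category CR (Corrosive).
Category TX quantity: three 5.83 kg packs = 17.49 kg.
17.49 kg is within the road limit of 25 kg for Category TX.
Category CR quantity: three 19.4 fl oz containers = 1722.72 mL.
That is within the Category CR road limit of 2 L.
The segregation rule (Category FG with Category SR) does not apply to Category TX with Category CR.
Every hazard category is within its road limit and no segregation rule is violated.

Yes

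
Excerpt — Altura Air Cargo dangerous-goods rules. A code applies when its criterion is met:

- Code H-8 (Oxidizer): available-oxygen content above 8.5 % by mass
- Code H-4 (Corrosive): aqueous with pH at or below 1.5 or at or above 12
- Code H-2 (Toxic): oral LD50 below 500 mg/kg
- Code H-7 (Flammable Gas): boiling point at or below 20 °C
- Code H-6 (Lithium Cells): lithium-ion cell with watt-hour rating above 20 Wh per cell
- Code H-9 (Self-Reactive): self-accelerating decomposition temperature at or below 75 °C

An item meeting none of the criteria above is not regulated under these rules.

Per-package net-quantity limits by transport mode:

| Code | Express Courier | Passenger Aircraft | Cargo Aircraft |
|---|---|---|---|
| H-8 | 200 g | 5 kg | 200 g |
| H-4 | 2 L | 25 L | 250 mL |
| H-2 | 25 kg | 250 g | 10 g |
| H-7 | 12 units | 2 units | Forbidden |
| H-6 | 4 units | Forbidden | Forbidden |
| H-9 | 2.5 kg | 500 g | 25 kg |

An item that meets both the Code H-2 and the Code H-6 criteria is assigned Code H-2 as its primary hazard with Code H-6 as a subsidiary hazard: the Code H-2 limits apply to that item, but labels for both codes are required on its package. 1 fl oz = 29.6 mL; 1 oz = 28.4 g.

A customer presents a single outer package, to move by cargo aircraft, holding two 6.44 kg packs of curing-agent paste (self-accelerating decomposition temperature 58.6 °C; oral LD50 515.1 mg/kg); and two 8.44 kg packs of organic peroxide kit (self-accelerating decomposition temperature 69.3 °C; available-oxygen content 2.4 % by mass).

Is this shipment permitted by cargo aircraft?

Curing-agent paste: self-accelerating decomposition temperature 58.6 °C ≤ 75 °C → Code H-9 (Self-Reactive).
Organic peroxide kit: self-accelerating decomposition temperature 69.3 °C ≤ 75 °C → Code H-9 (Self-Reactive).
Total Code H-9: (two 6.44 kg packs = 12.88 kg) + (two 8.44 kg packs = 16.88 kg) = 29.76 kg.
29.76 kg > 25 kg (cargo aircraft limit, Code H-9) — over the limit.

No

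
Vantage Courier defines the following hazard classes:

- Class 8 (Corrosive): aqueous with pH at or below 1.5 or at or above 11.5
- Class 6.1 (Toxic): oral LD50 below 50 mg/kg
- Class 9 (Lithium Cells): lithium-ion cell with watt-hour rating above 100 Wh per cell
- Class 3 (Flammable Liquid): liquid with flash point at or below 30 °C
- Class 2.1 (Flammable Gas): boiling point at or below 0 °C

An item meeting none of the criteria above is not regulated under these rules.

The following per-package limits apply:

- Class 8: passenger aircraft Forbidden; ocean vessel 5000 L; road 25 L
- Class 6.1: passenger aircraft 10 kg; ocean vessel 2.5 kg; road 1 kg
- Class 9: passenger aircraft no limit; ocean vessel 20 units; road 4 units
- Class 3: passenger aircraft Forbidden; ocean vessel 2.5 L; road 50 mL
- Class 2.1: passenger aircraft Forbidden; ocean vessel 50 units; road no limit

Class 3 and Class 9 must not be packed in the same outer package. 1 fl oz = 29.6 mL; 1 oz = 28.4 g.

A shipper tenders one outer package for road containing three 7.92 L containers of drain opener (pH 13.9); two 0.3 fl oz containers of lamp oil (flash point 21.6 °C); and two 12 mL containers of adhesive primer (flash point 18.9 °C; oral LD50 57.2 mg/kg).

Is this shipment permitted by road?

The drain opener has pH 13.9, which is ≥ 11.5, so it is Class 8 (Corrosive).
The lamp oil has flash point 21.6 °C, which is ≤ 30 °C, so it is Class 3 (Flammable Liquid).
Adhesive primer: flash point 18.9 °C ≤ 30 °C → Class 3 (Flammable Liquid).
Total Class 3: (two 0.3 fl oz containers = 17.76 mL) + (two 12 mL containers = 24 mL) = 41.76 mL.
41.76 mL is within the road limit of 50 mL for Class 3.
Class 8 quantity: three 7.92 L containers = 23.76 L.
23.76 L is within the road limit of 25 L for Class 8.
The segregation rule (Class 3 with Class 9) does not apply to Class 3 with Class 8.
Every hazard class is within its road limit and no segregation rule is violated.

Yes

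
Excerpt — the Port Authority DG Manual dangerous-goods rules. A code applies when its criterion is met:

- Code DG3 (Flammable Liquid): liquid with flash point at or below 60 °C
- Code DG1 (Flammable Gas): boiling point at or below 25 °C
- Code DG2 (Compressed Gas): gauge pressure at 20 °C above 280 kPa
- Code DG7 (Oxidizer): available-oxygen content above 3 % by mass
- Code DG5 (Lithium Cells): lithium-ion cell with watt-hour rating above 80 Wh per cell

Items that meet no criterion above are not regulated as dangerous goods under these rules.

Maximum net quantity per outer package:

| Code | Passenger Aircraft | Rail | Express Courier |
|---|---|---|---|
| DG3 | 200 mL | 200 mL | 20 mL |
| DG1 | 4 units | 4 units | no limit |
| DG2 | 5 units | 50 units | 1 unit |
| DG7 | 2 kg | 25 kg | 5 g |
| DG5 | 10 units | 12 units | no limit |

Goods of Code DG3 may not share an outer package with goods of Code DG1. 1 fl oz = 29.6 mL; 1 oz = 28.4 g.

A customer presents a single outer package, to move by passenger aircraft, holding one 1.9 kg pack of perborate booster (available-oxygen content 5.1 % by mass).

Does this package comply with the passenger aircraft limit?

Yes

With available-oxygen content 5.1 % by mass (> 3 % by mass), the perborate booster falls in Code DG7.
Code DG7 quantity: 1.9 kg.
That is within the Code DG7 passenger aircraft limit of 2 kg.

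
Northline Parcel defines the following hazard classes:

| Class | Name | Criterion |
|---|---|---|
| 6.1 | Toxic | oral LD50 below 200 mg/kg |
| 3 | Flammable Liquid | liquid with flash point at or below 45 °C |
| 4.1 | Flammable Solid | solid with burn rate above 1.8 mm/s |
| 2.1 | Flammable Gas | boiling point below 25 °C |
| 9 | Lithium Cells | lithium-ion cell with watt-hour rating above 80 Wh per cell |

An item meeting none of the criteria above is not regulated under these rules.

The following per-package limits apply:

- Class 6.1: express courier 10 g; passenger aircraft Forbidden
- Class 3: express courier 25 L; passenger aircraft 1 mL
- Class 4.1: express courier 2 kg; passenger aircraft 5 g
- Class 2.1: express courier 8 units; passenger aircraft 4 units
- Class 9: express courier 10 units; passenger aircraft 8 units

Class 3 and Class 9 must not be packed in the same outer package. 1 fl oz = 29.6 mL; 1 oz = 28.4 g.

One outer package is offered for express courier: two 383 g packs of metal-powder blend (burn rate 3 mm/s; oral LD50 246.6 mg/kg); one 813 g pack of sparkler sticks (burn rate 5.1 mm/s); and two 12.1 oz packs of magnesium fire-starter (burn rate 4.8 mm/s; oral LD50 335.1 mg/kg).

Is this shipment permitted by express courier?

No

Burn rate 3 mm/s meets the Class 4.1 criterion (Flammable Solid), so the metal-powder blend is Class 4.1.
The sparkler sticks have burn rate 5.1 mm/s, which is > 1.8 mm/s, so they are Class 4.1 (Flammable Solid).
Burn rate 4.8 mm/s meets the Class 4.1 criterion (Flammable Solid), so the magnesium fire-starter is Class 4.1.
Class 4.1 net quantity: (two 383 g packs = 766 g) + 813 g + (two 12.1 oz packs = 687.28 g) = 2266.28 g.
2266.28 g > 2 kg (express courier limit, Class 4.1) — over the limit.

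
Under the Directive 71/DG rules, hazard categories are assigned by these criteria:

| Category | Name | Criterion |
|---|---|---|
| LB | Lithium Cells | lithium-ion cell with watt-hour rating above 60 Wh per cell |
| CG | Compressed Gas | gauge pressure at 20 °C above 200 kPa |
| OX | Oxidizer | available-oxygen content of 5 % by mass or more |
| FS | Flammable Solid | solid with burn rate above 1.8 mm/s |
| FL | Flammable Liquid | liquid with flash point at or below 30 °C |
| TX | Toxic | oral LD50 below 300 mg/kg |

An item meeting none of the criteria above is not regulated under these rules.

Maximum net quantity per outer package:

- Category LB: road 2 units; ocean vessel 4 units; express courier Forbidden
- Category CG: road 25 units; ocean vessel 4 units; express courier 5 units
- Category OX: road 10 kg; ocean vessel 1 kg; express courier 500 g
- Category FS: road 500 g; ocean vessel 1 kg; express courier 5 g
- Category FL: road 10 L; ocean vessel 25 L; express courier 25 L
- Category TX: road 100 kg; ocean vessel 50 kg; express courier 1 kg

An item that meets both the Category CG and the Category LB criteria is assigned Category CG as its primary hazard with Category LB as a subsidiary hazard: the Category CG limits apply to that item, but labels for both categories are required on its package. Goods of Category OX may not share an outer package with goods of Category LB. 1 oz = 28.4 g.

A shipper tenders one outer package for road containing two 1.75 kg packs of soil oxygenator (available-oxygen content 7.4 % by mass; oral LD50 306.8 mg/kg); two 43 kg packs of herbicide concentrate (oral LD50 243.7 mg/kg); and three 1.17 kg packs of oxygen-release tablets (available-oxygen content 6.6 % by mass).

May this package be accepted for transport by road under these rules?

Available-oxygen content 7.4 % by mass meets the Category OX criterion (Oxidizer), so the soil oxygenator is Category OX.
Oral LD50 243.7 mg/kg meets the Category TX criterion (Toxic), so the herbicide concentrate is Category TX.
With available-oxygen content 6.6 % by mass (≥ 5 % by mass), the oxygen-release tablets fall in Category OX.
Category OX net quantity: (two 1.75 kg packs = 3.5 kg) + (three 1.17 kg packs = 3.51 kg) = 7.01 kg.
7.01 kg is within the road limit of 10 kg for Category OX.
Category TX quantity: two 43 kg packs = 86 kg.
86 kg is within the road limit of 100 kg for Category TX.
The segregation rule (Category OX with Category LB) does not apply to Category OX with Category TX.
Every hazard category is within its road limit and no segregation rule is violated.

Yes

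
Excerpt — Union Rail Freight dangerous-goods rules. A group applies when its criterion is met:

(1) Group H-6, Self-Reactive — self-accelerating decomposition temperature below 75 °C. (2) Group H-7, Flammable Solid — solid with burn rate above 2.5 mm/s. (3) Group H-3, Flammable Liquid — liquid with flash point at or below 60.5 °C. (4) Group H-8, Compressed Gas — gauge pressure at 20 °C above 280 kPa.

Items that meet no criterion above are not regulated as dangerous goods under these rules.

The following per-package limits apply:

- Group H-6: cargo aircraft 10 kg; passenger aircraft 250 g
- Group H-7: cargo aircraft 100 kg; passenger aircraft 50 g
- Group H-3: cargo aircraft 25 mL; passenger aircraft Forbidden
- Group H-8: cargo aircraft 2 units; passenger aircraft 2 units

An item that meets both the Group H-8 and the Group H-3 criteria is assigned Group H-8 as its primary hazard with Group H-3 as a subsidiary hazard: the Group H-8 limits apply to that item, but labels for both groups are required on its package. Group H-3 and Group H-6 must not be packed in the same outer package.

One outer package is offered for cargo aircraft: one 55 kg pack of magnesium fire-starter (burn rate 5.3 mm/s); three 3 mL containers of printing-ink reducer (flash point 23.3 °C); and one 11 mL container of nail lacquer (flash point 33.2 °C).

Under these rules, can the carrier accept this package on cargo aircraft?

Yes

With burn rate 5.3 mm/s (> 2.5 mm/s), the magnesium fire-starter falls in Group H-7.
Printing-ink reducer: flash point 23.3 °C ≤ 60.5 °C → Group H-3 (Flammable Liquid).
With flash point 33.2 °C (≤ 60.5 °C), the nail lacquer falls in Group H-3.
Total Group H-3: (three 3 mL containers = 9 mL) + 11 mL = 20 mL.
That is within the Group H-3 cargo aircraft limit of 25 mL.
Group H-7 quantity: 55 kg.
55 kg ≤ 100 kg (cargo aircraft limit, Group H-7) — within limit.
The segregation rule (Group H-3 with Group H-6) does not apply to Group H-3 with Group H-7.
Every hazard group is within its cargo aircraft limit and no segregation rule is violated.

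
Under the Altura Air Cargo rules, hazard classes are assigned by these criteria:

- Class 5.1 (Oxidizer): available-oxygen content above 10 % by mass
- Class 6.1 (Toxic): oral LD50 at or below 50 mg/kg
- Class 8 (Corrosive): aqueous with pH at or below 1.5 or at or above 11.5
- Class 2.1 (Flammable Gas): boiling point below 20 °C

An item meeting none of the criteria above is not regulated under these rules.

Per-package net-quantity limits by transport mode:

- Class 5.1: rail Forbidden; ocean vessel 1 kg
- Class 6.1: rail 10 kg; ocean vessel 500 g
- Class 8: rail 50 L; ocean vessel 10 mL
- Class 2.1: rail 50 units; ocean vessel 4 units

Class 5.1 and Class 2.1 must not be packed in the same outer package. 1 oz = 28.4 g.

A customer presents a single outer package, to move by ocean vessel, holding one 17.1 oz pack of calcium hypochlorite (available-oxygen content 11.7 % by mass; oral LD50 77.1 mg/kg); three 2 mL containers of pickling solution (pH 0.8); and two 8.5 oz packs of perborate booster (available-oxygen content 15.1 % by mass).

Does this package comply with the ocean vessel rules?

The calcium hypochlorite has available-oxygen content 11.7 % by mass, which is > 10 % by mass, so it is Class 5.1 (Oxidizer).
With pH 0.8 (≤ 1.5), the pickling solution falls in Class 8.
The perborate booster has available-oxygen content 15.1 % by mass, which is > 10 % by mass, so it is Class 5.1 (Oxidizer).
Class 5.1 net quantity: (one 17.1 oz pack = 485.64 g) + (two 8.5 oz packs = 482.8 g) = 968.44 g.
968.44 g ≤ 1 kg (ocean vessel limit, Class 5.1) — within limit.
Class 8 quantity: three 2 mL containers = 6 mL.
6 mL is within the ocean vessel limit of 10 mL for Class 8.
The segregation rule (Class 5.1 with Class 2.1) does not apply to Class 5.1 with Class 8.
Every hazard class is within its ocean vessel limit and no segregation rule is violated.

Yes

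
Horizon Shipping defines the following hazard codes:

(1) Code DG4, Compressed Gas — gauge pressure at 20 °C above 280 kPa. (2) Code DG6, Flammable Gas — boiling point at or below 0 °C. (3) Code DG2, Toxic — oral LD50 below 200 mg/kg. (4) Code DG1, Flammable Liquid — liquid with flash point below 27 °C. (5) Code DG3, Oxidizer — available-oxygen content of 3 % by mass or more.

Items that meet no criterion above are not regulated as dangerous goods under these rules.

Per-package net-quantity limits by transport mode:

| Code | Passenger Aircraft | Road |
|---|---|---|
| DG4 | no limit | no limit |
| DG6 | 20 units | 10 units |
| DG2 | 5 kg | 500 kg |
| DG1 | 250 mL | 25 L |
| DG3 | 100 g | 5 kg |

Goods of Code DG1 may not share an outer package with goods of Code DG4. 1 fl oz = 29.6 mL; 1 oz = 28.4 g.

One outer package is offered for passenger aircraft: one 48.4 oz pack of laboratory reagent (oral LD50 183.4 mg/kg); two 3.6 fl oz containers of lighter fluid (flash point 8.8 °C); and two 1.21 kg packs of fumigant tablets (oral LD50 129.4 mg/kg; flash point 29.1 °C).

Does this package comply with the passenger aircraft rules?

Yes

Laboratory reagent: oral LD50 183.4 mg/kg < 200 mg/kg → Code DG2 (Toxic).
The lighter fluid has flash point 8.8 °C, which is < 27 °C, so it is Code DG1 (Flammable Liquid).
With oral LD50 129.4 mg/kg (< 200 mg/kg), the fumigant tablets fall in Code DG2.
Code DG1 quantity: two 3.6 fl oz containers = 213.12 mL.
213.12 mL ≤ 250 mL (passenger aircraft limit, Code DG1) — within limit.
Code DG2 net quantity: (one 48.4 oz pack = 1374.56 g) + (two 1.21 kg packs = 2.42 kg) = 3794.56 g.
That is within the Code DG2 passenger aircraft limit of 5 kg.
The segregation rule (Code DG1 with Code DG4) does not apply to Code DG1 with Code DG2.
Every hazard code is within its passenger aircraft limit and no segregation rule is violated.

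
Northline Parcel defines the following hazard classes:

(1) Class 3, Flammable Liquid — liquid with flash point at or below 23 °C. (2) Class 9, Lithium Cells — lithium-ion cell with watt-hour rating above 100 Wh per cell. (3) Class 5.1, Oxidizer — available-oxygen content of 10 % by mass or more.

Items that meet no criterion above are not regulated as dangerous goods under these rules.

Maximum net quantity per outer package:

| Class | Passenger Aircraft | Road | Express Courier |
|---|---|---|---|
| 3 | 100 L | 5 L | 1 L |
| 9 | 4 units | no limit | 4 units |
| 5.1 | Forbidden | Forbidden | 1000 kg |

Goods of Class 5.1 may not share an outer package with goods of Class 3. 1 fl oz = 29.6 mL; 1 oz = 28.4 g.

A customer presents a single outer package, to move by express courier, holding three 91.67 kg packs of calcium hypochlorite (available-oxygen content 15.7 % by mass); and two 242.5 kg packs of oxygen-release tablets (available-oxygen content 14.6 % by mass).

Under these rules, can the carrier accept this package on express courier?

Calcium hypochlorite: available-oxygen content 15.7 % by mass ≥ 10 % by mass → Class 5.1 (Oxidizer).
Available-oxygen content 14.6 % by mass meets the Class 5.1 criterion (Oxidizer), so the oxygen-release tablets are Class 5.1.
Class 5.1 net quantity: (three 91.67 kg packs = 275.01 kg) + (two 242.5 kg packs = 485 kg) = 760.01 kg.
760.01 kg ≤ 1000 kg (express courier limit, Class 5.1) — within limit.

Yes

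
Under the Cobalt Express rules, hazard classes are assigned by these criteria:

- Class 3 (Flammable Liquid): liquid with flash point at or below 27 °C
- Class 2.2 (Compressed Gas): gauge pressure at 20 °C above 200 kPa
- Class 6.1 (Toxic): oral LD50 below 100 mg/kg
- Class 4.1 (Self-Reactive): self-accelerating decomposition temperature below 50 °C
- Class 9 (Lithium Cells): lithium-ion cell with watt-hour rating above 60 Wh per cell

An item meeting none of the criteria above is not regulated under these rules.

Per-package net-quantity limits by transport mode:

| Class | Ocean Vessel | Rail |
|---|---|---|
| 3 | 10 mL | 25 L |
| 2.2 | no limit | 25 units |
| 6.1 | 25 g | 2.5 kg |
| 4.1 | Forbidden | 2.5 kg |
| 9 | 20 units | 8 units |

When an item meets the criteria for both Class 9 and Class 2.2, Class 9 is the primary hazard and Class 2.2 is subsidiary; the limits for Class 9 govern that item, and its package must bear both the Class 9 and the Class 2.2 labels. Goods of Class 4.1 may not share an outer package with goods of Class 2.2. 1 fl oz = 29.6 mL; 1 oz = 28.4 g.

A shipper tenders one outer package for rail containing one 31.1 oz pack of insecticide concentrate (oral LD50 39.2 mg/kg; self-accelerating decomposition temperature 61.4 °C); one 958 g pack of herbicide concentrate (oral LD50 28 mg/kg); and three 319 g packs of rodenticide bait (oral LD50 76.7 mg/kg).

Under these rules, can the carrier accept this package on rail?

Insecticide concentrate: oral LD50 39.2 mg/kg < 100 mg/kg → Class 6.1 (Toxic).
With oral LD50 28 mg/kg (< 100 mg/kg), the herbicide concentrate falls in Class 6.1.
Oral LD50 76.7 mg/kg meets the Class 6.1 criterion (Toxic), so the rodenticide bait is Class 6.1.
Class 6.1 net quantity: (one 31.1 oz pack = 883.24 g) + 958 g + (three 319 g packs = 957 g) = 2798.24 g.
That exceeds the Class 6.1 rail limit of 2.5 kg.

No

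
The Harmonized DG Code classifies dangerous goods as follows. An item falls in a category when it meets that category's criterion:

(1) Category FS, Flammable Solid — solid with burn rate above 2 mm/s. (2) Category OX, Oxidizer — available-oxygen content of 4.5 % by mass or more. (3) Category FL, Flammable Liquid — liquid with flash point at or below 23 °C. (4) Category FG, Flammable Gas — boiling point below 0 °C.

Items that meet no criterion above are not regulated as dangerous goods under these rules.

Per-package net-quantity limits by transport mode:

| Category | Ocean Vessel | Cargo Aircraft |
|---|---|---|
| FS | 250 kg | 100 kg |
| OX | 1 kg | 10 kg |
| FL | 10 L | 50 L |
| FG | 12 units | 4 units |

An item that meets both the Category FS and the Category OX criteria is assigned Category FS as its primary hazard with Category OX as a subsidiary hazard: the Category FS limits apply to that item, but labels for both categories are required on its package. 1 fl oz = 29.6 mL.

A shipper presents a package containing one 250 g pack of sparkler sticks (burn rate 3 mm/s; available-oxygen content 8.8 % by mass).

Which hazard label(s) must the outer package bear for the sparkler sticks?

The sparkler sticks have burn rate 3 mm/s, which is > 2 mm/s, so they are Category FS (Flammable Solid).
The sparkler sticks have available-oxygen content 8.8 % by mass, which is ≥ 4.5 % by mass, so they are Category OX (Oxidizer).
By the precedence rule Category FS is primary and Category OX is subsidiary, and that rule requires both labels on the package.

Category FS and OX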